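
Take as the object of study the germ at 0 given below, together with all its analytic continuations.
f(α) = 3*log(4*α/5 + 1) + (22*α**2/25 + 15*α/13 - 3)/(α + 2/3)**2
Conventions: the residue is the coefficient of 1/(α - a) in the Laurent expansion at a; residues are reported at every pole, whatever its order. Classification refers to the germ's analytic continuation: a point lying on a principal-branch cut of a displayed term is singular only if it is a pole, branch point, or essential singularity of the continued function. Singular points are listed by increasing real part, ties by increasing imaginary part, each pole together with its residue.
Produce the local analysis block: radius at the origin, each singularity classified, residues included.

Radius of convergence at 0: 2/3.
At -5/4: a logarithmic branch point.
At -2/3: a pole of order 2; residue -19/975.

Denominator factor (α + 2/3)^2: pole of order 2 at -2/3, modulus 2/3.
Branch term (3)*log(1 - α/(-5/4)): its argument vanishes at α = -5/4, a logarithmic branch point, modulus 5/4.
The radius of convergence is the smallest modulus among the singular points: 2/3.
The branch term is analytic at -2/3 and contributes nothing to the residue; only the rational part matters.
At the order-2 pole -2/3 set g(α) = (α - (-2/3))^2*(rational part) = 22*α**2/25 + 15*α/13 - 3.
Order-2 pole: residue = g'(a); g'(-2/3) = -19/975, so the residue is -19/975.
List the singular points by increasing real part (a conjugate pair: the negative imaginary part first).


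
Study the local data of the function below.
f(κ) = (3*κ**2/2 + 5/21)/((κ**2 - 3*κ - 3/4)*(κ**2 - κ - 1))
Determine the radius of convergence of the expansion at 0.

The radius of convergence is -3/2 + sqrt(3).

Denominator factor (κ**2 - 3*κ - 3/4): discriminant 12, real irrational roots 3/2 + sqrt(3) and 3/2 - sqrt(3); poles of order 1, moduli 3/2 + sqrt(3) and -3/2 + sqrt(3).
Denominator factor (κ**2 - κ - 1): discriminant 5, real irrational roots 1/2 + (1/2)*sqrt(5) and 1/2 - (1/2)*sqrt(5); poles of order 1, moduli 1/2 + (1/2)*sqrt(5) and -1/2 + (1/2)*sqrt(5).
The radius of convergence is the smallest modulus among the singular points: -3/2 + sqrt(3).


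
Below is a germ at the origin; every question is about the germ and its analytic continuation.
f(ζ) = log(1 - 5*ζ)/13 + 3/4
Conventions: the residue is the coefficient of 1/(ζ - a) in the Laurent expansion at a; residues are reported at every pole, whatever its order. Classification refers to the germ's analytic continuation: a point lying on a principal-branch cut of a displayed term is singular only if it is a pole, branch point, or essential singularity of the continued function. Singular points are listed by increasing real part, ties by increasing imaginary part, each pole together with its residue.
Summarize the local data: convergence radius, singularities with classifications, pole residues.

Radius of convergence at 0: 1/5.
At 1/5: a logarithmic branch point.

Branch term (1/13)*log(1 - ζ/(1/5)): its argument vanishes at ζ = 1/5, a logarithmic branch point, modulus 1/5.
The radius of convergence is the smallest modulus among the singular points: 1/5.


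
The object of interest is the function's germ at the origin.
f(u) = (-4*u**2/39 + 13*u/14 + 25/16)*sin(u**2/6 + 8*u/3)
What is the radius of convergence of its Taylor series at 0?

The radius of convergence is infinite.

The factor sin(u**2/6 + 8*u/3) is entire and contributes no finite singular point.
The polynomial part has no poles.
No finite singular points: the Taylor series at 0 converges everywhere.


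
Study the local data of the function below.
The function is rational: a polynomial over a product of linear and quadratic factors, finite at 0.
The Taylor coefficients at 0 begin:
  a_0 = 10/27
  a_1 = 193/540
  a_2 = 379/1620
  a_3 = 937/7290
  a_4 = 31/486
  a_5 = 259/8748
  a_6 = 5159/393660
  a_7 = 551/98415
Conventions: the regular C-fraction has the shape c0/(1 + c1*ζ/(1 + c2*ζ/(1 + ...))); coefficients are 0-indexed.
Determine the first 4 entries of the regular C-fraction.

The regular C-fraction coefficients are [10/27, -193/200, 35947/115800, -13848200/62439939].

Taylor coefficients (read off): a_0 = 10/27, a_1 = 193/540, a_2 = 379/1620, a_3 = 937/7290.
c0 = a_0 = 10/27. Peel one level at a time: if S = 1 + c*ζ/S' with S'(0) = 1, then c is the ζ-coefficient of S and S' = c*ζ/(S - 1).
S_1 = c0/f = 1 + (-193/200)*ζ + (35947/120000)*ζ^2 + ...; c1 = -193/200.
S_2 = c1*ζ/(S_1 - 1) = 1 + (35947/115800)*ζ + (69241/1005723)*ζ^2 + ...; c2 = 35947/115800.
S_3 = c2*ζ/(S_2 - 1) = 1 + (-13848200/62439939)*ζ + ...; c3 = -13848200/62439939.


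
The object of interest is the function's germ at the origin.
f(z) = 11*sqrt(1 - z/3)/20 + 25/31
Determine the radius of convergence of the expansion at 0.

Branch term (11/20)*sqrt(1 - z/(3)): its argument vanishes at z = 3, a square-root branch point, modulus 3.
The radius of convergence is the smallest modulus among the singular points: 3.

The radius of convergence is 3.


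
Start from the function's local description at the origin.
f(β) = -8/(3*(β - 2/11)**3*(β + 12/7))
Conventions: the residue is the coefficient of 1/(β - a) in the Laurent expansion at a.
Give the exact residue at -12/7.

At the order-1 pole -12/7 set g(β) = (β - (-12/7))*f(β) = -8/(3*(β - 2/11)**3).
Simple pole: residue = g(a) at a = -12/7, which is 456533/1167051.

The residue is 456533/1167051.


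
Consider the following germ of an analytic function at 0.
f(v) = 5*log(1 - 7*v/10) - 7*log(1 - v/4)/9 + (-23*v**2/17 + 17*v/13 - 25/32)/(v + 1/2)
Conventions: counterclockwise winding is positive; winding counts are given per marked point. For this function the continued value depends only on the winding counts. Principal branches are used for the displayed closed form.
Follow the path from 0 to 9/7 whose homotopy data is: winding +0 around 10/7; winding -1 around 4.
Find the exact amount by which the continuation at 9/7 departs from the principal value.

The rational part is single-valued and drops out of the difference; each branch term changes only by its own monodromy.
(5)*log(1 - v/(10/7)): winding 0 around 10/7, so this term returns to its principal value, contribution 0.
(-7/9)*log(1 - v/(4)): each positive loop around 4 adds 2*pi*i to the log, so winding -1 contributes (-7/9)*(-1)*2*pi*i = (14/9)*pi*i.
Summing the contributions at v = 9/7 gives (14/9)*pi*i.

Continued minus principal equals (14/9)*pi*i.


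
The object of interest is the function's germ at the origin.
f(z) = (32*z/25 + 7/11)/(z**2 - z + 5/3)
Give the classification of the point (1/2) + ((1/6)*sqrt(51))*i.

The point is a pole of order 1.

The denominator factor z**2 - z + 5/3 vanishes at (1/2) + ((1/6)*sqrt(51))*i and appears to the power 1; the numerator there equals (351/275) + ((16/75)*sqrt(51))*i, nonzero, and no other factor vanishes.
Hence a pole whose order is the multiplicity, 1.


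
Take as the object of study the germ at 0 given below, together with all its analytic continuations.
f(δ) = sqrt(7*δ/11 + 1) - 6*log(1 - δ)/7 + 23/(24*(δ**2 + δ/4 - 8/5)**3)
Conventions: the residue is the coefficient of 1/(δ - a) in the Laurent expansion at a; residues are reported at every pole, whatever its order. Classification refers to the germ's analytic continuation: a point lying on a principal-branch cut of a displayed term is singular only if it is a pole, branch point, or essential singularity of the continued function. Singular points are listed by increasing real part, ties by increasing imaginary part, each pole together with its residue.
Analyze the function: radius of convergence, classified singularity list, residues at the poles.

Denominator factor (δ**2 + δ/4 - 8/5)^3: discriminant 517/80, real irrational roots -1/8 + (1/40)*sqrt(2585) and -1/8 - (1/40)*sqrt(2585); poles of order 3, moduli -1/8 + (1/40)*sqrt(2585) and 1/8 + (1/40)*sqrt(2585).
Branch term (1)*sqrt(1 - δ/(-11/7)): its argument vanishes at δ = -11/7, a square-root branch point, modulus 11/7.
Branch term (-6/7)*log(1 - δ/(1)): its argument vanishes at δ = 1, a logarithmic branch point, modulus 1.
The radius of convergence is the smallest modulus among the singular points: 1.
The branch terms are analytic at -1/8 - (1/40)*sqrt(2585) and contribute nothing to the residue; only the rational part matters.
The factor δ**2 + δ/4 - 8/5 splits as (δ - a)(δ - a') with a = -1/8 - (1/40)*sqrt(2585), a' = -1/8 + (1/40)*sqrt(2585). At the order-3 pole a set g(δ) = (δ - a)^3*(rational part) = [23/24] / (δ - a')^3.
Order-3 pole: residue = g''(a)/2; g''(-1/8 - (1/40)*sqrt(2585)) = -(294400/138188413)*sqrt(2585), so the residue is -(147200/138188413)*sqrt(2585).
The branch terms are analytic at -1/8 + (1/40)*sqrt(2585) and contribute nothing to the residue; only the rational part matters.
The factor δ**2 + δ/4 - 8/5 splits as (δ - a)(δ - a') with a = -1/8 + (1/40)*sqrt(2585), a' = -1/8 - (1/40)*sqrt(2585). At the order-3 pole a set g(δ) = (δ - a)^3*(rational part) = [23/24] / (δ - a')^3.
Order-3 pole: residue = g''(a)/2; g''(-1/8 + (1/40)*sqrt(2585)) = (294400/138188413)*sqrt(2585), so the residue is (147200/138188413)*sqrt(2585).
List the singular points by increasing real part (a conjugate pair: the negative imaginary part first).

Radius of convergence at 0: 1.
At -11/7: an algebraic (square-root) branch point.
At -1/8 - (1/40)*sqrt(2585): a pole of order 3; residue -(147200/138188413)*sqrt(2585).
At 1: a logarithmic branch point.
At -1/8 + (1/40)*sqrt(2585): a pole of order 3; residue (147200/138188413)*sqrt(2585).


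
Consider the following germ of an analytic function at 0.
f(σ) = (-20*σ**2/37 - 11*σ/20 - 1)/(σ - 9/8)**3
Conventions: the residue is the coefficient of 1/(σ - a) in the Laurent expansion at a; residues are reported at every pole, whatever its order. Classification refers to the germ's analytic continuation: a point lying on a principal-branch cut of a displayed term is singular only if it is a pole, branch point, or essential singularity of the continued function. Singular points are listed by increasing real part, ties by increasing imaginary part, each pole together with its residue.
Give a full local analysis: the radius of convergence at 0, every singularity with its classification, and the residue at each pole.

Radius of convergence at 0: 9/8.
At 9/8: a pole of order 3; residue -20/37.

Denominator factor (σ - 9/8)^3: pole of order 3 at 9/8, modulus 9/8.
The radius of convergence is the smallest modulus among the singular points: 9/8.
At the order-3 pole 9/8 set g(σ) = (σ - (9/8))^3*f(σ) = -20*σ**2/37 - 11*σ/20 - 1.
Order-3 pole: residue = g''(a)/2; g''(9/8) = -40/37, so the residue is -20/37.


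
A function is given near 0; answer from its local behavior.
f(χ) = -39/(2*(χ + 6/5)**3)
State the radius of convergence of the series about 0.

The radius of convergence is 6/5.

Denominator factor (χ + 6/5)^3: pole of order 3 at -6/5, modulus 6/5.
The radius of convergence is the smallest modulus among the singular points: 6/5.


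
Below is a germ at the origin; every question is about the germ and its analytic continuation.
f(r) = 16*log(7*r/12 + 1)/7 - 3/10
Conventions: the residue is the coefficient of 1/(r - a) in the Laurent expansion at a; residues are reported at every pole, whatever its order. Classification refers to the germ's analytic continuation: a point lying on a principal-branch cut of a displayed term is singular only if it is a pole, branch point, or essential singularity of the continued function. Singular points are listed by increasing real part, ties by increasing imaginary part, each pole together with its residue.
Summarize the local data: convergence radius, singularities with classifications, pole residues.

Radius of convergence at 0: 12/7.
At -12/7: a logarithmic branch point.

Branch term (16/7)*log(1 - r/(-12/7)): its argument vanishes at r = -12/7, a logarithmic branch point, modulus 12/7.
The radius of convergence is the smallest modulus among the singular points: 12/7.


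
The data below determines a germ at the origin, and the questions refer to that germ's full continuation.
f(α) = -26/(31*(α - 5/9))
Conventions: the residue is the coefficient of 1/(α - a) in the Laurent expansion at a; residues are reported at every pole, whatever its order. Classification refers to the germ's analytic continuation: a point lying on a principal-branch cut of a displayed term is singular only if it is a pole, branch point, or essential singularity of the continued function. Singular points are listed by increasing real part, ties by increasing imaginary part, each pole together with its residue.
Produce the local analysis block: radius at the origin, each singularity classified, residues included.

Radius of convergence at 0: 5/9.
At 5/9: a pole of order 1; residue -26/31.

Denominator factor (α - 5/9): pole of order 1 at 5/9, modulus 5/9.
The radius of convergence is the smallest modulus among the singular points: 5/9.
At the order-1 pole 5/9 set g(α) = (α - (5/9))*f(α) = -26/31.
Simple pole: residue = g(a) at a = 5/9, which is -26/31.


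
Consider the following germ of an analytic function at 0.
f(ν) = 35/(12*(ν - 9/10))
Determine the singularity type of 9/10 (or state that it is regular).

The point is a pole of order 1.

The denominator factor ν - 9/10 vanishes at 9/10 and appears to the power 1; the numerator there equals 35/12, nonzero, and no other factor vanishes.
Hence a pole whose order is the multiplicity, 1.


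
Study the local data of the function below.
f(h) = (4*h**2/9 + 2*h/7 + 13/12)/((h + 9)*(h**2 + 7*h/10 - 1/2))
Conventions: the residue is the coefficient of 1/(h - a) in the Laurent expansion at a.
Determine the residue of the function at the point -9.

At the order-1 pole -9 set g(h) = (h - (-9))*f(h) = (4*h**2/9 + 2*h/7 + 13/12)/(h**2 + 7*h/10 - 1/2).
Simple pole: residue = g(a) at a = -9, which is 14495/31164.

The residue is 14495/31164.


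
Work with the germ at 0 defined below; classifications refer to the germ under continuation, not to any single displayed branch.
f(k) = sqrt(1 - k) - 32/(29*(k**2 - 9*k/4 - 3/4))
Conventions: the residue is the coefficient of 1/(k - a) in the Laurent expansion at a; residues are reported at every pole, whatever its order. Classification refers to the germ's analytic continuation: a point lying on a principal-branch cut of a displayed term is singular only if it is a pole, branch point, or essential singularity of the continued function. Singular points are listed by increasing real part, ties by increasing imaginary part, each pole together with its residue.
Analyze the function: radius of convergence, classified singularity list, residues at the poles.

Radius of convergence at 0: -9/8 + (1/8)*sqrt(129).
At 9/8 - (1/8)*sqrt(129): a pole of order 1; residue (128/3741)*sqrt(129).
At 1: an algebraic (square-root) branch point.
At 9/8 + (1/8)*sqrt(129): a pole of order 1; residue -(128/3741)*sqrt(129).

Denominator factor (k**2 - 9*k/4 - 3/4): discriminant 129/16, real irrational roots 9/8 + (1/8)*sqrt(129) and 9/8 - (1/8)*sqrt(129); poles of order 1, moduli 9/8 + (1/8)*sqrt(129) and -9/8 + (1/8)*sqrt(129).
Branch term (1)*sqrt(1 - k/(1)): its argument vanishes at k = 1, a square-root branch point, modulus 1.
The radius of convergence is the smallest modulus among the singular points: -9/8 + (1/8)*sqrt(129).
The branch term is analytic at 9/8 - (1/8)*sqrt(129) and contributes nothing to the residue; only the rational part matters.
The factor k**2 - 9*k/4 - 3/4 splits as (k - a)(k - a') with a = 9/8 - (1/8)*sqrt(129), a' = 9/8 + (1/8)*sqrt(129). At the order-1 pole a set g(k) = (k - a)*(rational part) = [-32/29] / (k - a').
Simple pole: residue = g(a) at a = 9/8 - (1/8)*sqrt(129), which is (128/3741)*sqrt(129).
The branch term is analytic at 9/8 + (1/8)*sqrt(129) and contributes nothing to the residue; only the rational part matters.
The factor k**2 - 9*k/4 - 3/4 splits as (k - a)(k - a') with a = 9/8 + (1/8)*sqrt(129), a' = 9/8 - (1/8)*sqrt(129). At the order-1 pole a set g(k) = (k - a)*(rational part) = [-32/29] / (k - a').
Simple pole: residue = g(a) at a = 9/8 + (1/8)*sqrt(129), which is -(128/3741)*sqrt(129).
List the singular points by increasing real part (a conjugate pair: the negative imaginary part first).


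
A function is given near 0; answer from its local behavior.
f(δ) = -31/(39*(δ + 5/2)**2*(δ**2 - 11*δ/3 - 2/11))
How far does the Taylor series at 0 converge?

The radius of convergence is -11/6 + (1/66)*sqrt(15433).

Denominator factor (δ**2 - 11*δ/3 - 2/11): discriminant 1403/99, real irrational roots 11/6 + (1/66)*sqrt(15433) and 11/6 - (1/66)*sqrt(15433); poles of order 1, moduli 11/6 + (1/66)*sqrt(15433) and -11/6 + (1/66)*sqrt(15433).
Denominator factor (δ + 5/2)^2: pole of order 2 at -5/2, modulus 5/2.
The radius of convergence is the smallest modulus among the singular points: -11/6 + (1/66)*sqrt(15433).


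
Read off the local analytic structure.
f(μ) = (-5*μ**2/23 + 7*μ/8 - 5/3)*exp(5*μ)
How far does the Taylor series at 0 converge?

The factor exp(5*μ) is entire and contributes no finite singular point.
The polynomial part has no poles.
No finite singular points: the Taylor series at 0 converges everywhere.

The radius of convergence is infinite.


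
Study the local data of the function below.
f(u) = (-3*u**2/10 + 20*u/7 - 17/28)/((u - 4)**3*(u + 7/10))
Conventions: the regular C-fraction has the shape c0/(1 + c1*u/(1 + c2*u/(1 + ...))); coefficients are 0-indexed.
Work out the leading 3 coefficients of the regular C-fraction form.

Taylor coefficients (expand at 0): a_0 = 85/6272, a_1 = -12815/175616, a_2 = 167659/2458624.
c0 = a_0 = 85/6272. Peel one level at a time: if S = 1 + c*u/S' with S'(0) = 1, then c is the u-coefficient of S and S' = c*u/(S - 1).
S_1 = c0/f = 1 + (2563/476)*u + (3877777/161840)*u^2 + ...; c1 = 2563/476.
S_2 = c1*u/(S_1 - 1) = 1 + (-3877777/871420)*u + ...; c2 = -3877777/871420.

The regular C-fraction coefficients are [85/6272, 2563/476, -3877777/871420].


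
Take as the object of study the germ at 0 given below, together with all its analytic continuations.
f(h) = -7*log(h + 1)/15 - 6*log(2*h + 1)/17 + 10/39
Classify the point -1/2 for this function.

The term (-6/17)*log(1 - h/(-1/2)) has argument 1 - -1/2/(-1/2) = 0 at -1/2: a logarithmic (infinitely-sheeted) branch point; the remaining terms are analytic or single-valued there.

The point is a logarithmic branch point.


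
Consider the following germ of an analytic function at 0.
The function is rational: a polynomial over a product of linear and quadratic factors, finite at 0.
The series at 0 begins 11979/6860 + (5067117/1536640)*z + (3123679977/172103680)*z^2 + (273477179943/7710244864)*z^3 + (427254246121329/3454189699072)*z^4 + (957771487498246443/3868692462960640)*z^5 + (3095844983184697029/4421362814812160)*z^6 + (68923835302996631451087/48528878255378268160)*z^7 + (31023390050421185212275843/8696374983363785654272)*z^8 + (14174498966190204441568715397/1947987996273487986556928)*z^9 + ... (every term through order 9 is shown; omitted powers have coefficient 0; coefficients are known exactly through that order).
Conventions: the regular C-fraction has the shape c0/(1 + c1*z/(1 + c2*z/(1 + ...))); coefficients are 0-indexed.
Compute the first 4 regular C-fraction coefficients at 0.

The regular C-fraction coefficients are [11979/6860, -423/224, -114199/31584, 3248512329/601143536].

Taylor coefficients (read off): a_0 = 11979/6860, a_1 = 5067117/1536640, a_2 = 3123679977/172103680, a_3 = 273477179943/7710244864.
c0 = a_0 = 11979/6860. Peel one level at a time: if S = 1 + c*z/S' with S'(0) = 1, then c is the z-coefficient of S and S' = c*z/(S - 1).
S_1 = c0/f = 1 + (-423/224)*z + (-342597/50176)*z^2 + ...; c1 = -423/224.
S_2 = c1*z/(S_1 - 1) = 1 + (-114199/31584)*z + (1082837443/55419392)*z^2 + ...; c2 = -114199/31584.
S_3 = c2*z/(S_2 - 1) = 1 + (3248512329/601143536)*z + ...; c3 = 3248512329/601143536.


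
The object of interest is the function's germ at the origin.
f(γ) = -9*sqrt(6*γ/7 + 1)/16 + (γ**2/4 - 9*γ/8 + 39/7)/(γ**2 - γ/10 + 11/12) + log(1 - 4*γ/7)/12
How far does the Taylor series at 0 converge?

The radius of convergence is (1/6)*sqrt(33).

Denominator factor (γ**2 - γ/10 + 11/12): discriminant -1097/300, complex-conjugate roots (1/20) + ((1/60)*sqrt(3291))*i and (1/20) - ((1/60)*sqrt(3291))*i; poles of order 1, moduli (1/6)*sqrt(33) and (1/6)*sqrt(33).
Branch term (1/12)*log(1 - γ/(7/4)): its argument vanishes at γ = 7/4, a logarithmic branch point, modulus 7/4.
Branch term (-9/16)*sqrt(1 - γ/(-7/6)): its argument vanishes at γ = -7/6, a square-root branch point, modulus 7/6.
The radius of convergence is the smallest modulus among the singular points: (1/6)*sqrt(33).


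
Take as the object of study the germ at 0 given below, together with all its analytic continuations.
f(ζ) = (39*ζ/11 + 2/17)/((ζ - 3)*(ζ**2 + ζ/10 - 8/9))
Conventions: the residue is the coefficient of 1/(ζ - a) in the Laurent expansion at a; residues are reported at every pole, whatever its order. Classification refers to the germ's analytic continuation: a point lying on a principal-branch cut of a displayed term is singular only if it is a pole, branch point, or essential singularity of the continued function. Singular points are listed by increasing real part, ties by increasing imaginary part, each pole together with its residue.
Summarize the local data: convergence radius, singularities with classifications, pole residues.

Radius of convergence at 0: -1/20 + (1/60)*sqrt(3209).
At -1/20 - (1/60)*sqrt(3209): a pole of order 1; residue -90495/141559 + (1503855/454262831)*sqrt(3209).
At -1/20 + (1/60)*sqrt(3209): a pole of order 1; residue -90495/141559 - (1503855/454262831)*sqrt(3209).
At 3: a pole of order 1; residue 180990/141559.


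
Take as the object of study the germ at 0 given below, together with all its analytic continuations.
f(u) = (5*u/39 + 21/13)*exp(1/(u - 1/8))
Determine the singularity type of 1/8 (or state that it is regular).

The point is an essential singularity.

The exponent 1/(u - (1/8)) has a pole at 1/8, so exp(1/(u - (1/8))) takes every nonzero value near it: an essential singularity (not a pole of any order).


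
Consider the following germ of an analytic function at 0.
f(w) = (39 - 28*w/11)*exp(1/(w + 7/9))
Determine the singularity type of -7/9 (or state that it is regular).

The point is an essential singularity.

The exponent 1/(w - (-7/9)) has a pole at -7/9, so exp(1/(w - (-7/9))) takes every nonzero value near it: an essential singularity (not a pole of any order).


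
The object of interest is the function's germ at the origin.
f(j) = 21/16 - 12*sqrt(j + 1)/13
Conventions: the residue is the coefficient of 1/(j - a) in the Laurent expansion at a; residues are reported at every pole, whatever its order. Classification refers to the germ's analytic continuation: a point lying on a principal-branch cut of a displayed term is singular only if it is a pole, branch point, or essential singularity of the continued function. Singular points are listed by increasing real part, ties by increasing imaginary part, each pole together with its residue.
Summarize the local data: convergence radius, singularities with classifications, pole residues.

Branch term (-12/13)*sqrt(1 - j/(-1)): its argument vanishes at j = -1, a square-root branch point, modulus 1.
The radius of convergence is the smallest modulus among the singular points: 1.

Radius of convergence at 0: 1.
At -1: an algebraic (square-root) branch point.


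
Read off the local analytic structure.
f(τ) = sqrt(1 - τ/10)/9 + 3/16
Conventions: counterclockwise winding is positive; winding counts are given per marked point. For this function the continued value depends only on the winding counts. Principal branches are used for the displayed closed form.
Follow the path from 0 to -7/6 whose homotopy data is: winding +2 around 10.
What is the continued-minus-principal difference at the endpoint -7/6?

Continued minus principal equals 0.

The rational part is single-valued and drops out of the difference; each branch term changes only by its own monodromy.
(1/9)*sqrt(1 - τ/(10)): winding +2 is even, the square root returns to the same sheet, contribution 0.
Summing the contributions at τ = -7/6 gives 0.


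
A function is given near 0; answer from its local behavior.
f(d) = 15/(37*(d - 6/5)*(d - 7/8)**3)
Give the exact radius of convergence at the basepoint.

Denominator factor (d - 7/8)^3: pole of order 3 at 7/8, modulus 7/8.
Denominator factor (d - 6/5): pole of order 1 at 6/5, modulus 6/5.
The radius of convergence is the smallest modulus among the singular points: 7/8.

The radius of convergence is 7/8.


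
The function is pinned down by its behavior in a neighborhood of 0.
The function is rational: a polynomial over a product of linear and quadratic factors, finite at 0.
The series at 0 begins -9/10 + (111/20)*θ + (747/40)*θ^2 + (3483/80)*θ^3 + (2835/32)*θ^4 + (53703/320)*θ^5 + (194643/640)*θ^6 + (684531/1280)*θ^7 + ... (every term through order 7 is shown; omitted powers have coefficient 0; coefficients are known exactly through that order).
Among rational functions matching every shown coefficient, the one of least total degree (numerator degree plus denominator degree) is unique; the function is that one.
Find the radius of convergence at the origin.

No rational of total degree below 3 reproduces all 8 coefficients; solving the [1/2] Pade equations on them gives f(θ) = (11*θ/3 - 2/5)/(θ - 2/3)**2, whose expansion matches every shown term.
Denominator factor (θ - 2/3)^2: pole of order 2 at 2/3, modulus 2/3.
The radius of convergence is the smallest modulus among the singular points: 2/3.

The radius of convergence is 2/3.


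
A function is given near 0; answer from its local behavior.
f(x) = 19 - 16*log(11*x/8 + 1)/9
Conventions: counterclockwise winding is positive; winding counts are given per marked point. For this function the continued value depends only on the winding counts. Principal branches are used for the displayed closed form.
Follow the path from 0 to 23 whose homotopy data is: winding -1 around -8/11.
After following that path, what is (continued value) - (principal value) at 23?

Continued minus principal equals (32/9)*pi*i.

The rational part is single-valued and drops out of the difference; each branch term changes only by its own monodromy.
(-16/9)*log(1 - x/(-8/11)): each positive loop around -8/11 adds 2*pi*i to the log, so winding -1 contributes (-16/9)*(-1)*2*pi*i = (32/9)*pi*i.
Summing the contributions at x = 23 gives (32/9)*pi*i.


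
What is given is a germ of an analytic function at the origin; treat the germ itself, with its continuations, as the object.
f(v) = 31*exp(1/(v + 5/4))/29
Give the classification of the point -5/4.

The exponent 1/(v - (-5/4)) has a pole at -5/4, so exp(1/(v - (-5/4))) takes every nonzero value near it: an essential singularity (not a pole of any order).

The point is an essential singularity.


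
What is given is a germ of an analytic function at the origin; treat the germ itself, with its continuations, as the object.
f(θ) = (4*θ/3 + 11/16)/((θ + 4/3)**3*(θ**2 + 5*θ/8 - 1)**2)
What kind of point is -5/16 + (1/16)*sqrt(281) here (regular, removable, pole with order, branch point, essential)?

The denominator factor θ**2 + 5*θ/8 - 1 vanishes at -5/16 + (1/16)*sqrt(281) and appears to the power 2; the numerator there equals 13/48 + (1/12)*sqrt(281), nonzero, and no other factor vanishes.
Hence a pole whose order is the multiplicity, 2.

The point is a pole of order 2.


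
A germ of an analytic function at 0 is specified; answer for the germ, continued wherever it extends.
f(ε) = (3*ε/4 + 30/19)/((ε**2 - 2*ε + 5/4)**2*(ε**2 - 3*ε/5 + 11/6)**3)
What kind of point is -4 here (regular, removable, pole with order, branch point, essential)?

The point is a regular point.

Denominator factors: ε**2 - 3*ε/5 + 11/6 = 607/30 at ε = -4; ε**2 - 2*ε + 5/4 = 101/4 at ε = -4 — none vanishes.
So the germ continues analytically to -4.


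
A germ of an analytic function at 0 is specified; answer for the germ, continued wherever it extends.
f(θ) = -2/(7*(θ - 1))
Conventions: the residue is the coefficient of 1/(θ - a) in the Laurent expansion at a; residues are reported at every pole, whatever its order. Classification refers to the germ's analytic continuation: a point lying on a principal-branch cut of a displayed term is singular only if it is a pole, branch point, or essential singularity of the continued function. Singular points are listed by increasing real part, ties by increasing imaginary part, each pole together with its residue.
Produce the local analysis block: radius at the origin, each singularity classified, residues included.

Denominator factor (θ - 1): pole of order 1 at 1, modulus 1.
The radius of convergence is the smallest modulus among the singular points: 1.
At the order-1 pole 1 set g(θ) = (θ - (1))*f(θ) = -2/7.
Simple pole: residue = g(a) at a = 1, which is -2/7.

Radius of convergence at 0: 1.
At 1: a pole of order 1; residue -2/7.


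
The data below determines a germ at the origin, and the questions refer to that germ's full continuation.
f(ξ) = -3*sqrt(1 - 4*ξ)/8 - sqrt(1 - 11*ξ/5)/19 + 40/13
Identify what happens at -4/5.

There is no denominator, hence no pole anywhere.
Branch term sqrt(1 - ξ/(1/4)): argument at -4/5 is 21/5, nonzero, so -4/5 is not its branch point (a point on a principal cut is still regular for the continued germ).
Branch term sqrt(1 - ξ/(5/11)): argument at -4/5 is 69/25, nonzero, so -4/5 is not its branch point (a point on a principal cut is still regular for the continued germ).
So the germ continues analytically to -4/5.

The point is a regular point.


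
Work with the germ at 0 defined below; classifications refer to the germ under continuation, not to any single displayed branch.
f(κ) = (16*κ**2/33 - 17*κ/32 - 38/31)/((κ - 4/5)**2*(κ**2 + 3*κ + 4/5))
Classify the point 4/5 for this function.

The denominator factor κ - 4/5 vanishes at 4/5 and appears to the power 2; the numerator there equals -274267/204600, nonzero, and no other factor vanishes.
Hence a pole whose order is the multiplicity, 2.

The point is a pole of order 2.


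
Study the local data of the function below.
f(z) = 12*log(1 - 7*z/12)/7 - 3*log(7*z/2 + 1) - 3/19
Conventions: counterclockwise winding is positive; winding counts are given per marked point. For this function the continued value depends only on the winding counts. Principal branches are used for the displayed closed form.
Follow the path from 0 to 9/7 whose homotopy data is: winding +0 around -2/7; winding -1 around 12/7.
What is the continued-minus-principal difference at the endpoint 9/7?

Continued minus principal equals -(24/7)*pi*i.

The rational part is single-valued and drops out of the difference; each branch term changes only by its own monodromy.
(-3)*log(1 - z/(-2/7)): winding 0 around -2/7, so this term returns to its principal value, contribution 0.
(12/7)*log(1 - z/(12/7)): each positive loop around 12/7 adds 2*pi*i to the log, so winding -1 contributes (12/7)*(-1)*2*pi*i = -(24/7)*pi*i.
Summing the contributions at z = 9/7 gives -(24/7)*pi*i.


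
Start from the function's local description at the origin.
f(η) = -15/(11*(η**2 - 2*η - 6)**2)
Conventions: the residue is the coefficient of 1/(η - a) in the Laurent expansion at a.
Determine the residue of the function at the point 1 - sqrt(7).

The residue is -(15/2156)*sqrt(7).

The factor η**2 - 2*η - 6 splits as (η - a)(η - a') with a = 1 - sqrt(7), a' = 1 + sqrt(7). At the order-2 pole a set g(η) = (η - a)^2*f(η) = [-15/11] / (η - a')^2.
Order-2 pole: residue = g'(a); g'(1 - sqrt(7)) = -(15/2156)*sqrt(7), so the residue is -(15/2156)*sqrt(7).


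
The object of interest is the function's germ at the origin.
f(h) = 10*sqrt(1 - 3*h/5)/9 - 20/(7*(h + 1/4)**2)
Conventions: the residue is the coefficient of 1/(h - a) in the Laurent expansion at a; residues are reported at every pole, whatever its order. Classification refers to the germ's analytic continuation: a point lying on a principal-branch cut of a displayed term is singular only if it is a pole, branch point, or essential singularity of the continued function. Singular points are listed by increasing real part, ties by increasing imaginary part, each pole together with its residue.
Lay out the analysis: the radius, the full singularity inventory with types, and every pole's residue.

Denominator factor (h + 1/4)^2: pole of order 2 at -1/4, modulus 1/4.
Branch term (10/9)*sqrt(1 - h/(5/3)): its argument vanishes at h = 5/3, a square-root branch point, modulus 5/3.
The radius of convergence is the smallest modulus among the singular points: 1/4.
The branch term is analytic at -1/4 and contributes nothing to the residue; only the rational part matters.
At the order-2 pole -1/4 set g(h) = (h - (-1/4))^2*(rational part) = -20/7.
Order-2 pole: residue = g'(a); g'(-1/4) = 0, so the residue is 0.
List the singular points by increasing real part (a conjugate pair: the negative imaginary part first).

Radius of convergence at 0: 1/4.
At -1/4: a pole of order 2; residue 0.
At 5/3: an algebraic (square-root) branch point.


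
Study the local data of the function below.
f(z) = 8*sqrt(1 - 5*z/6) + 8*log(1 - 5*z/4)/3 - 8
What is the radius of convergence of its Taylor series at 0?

The radius of convergence is 4/5.

Branch term (8)*sqrt(1 - z/(6/5)): its argument vanishes at z = 6/5, a square-root branch point, modulus 6/5.
Branch term (8/3)*log(1 - z/(4/5)): its argument vanishes at z = 4/5, a logarithmic branch point, modulus 4/5.
The radius of convergence is the smallest modulus among the singular points: 4/5.


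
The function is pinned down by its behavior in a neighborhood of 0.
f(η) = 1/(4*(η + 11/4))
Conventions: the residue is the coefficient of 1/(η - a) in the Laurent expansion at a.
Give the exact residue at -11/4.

At the order-1 pole -11/4 set g(η) = (η - (-11/4))*f(η) = 1/4.
Simple pole: residue = g(a) at a = -11/4, which is 1/4.

The residue is 1/4.


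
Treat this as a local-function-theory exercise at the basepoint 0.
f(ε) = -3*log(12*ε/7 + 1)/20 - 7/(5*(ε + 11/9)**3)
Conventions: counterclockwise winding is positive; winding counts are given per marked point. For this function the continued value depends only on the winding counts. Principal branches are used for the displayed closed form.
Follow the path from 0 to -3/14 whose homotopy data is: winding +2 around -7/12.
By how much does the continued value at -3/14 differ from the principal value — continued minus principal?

Continued minus principal equals -(3/5)*pi*i.

The rational part is single-valued and drops out of the difference; each branch term changes only by its own monodromy.
(-3/20)*log(1 - ε/(-7/12)): each positive loop around -7/12 adds 2*pi*i to the log, so winding +2 contributes (-3/20)*(2)*2*pi*i = -(3/5)*pi*i.
Summing the contributions at ε = -3/14 gives -(3/5)*pi*i.


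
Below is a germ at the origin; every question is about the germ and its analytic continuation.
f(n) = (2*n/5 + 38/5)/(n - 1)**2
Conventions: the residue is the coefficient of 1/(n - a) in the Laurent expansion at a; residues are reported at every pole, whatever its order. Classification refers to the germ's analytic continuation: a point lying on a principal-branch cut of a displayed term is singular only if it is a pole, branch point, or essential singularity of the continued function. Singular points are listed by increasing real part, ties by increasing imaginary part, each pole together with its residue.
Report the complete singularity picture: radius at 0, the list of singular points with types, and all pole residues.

Denominator factor (n - 1)^2: pole of order 2 at 1, modulus 1.
The radius of convergence is the smallest modulus among the singular points: 1.
At the order-2 pole 1 set g(n) = (n - (1))^2*f(n) = 2*n/5 + 38/5.
Order-2 pole: residue = g'(a); g'(1) = 2/5, so the residue is 2/5.

Radius of convergence at 0: 1.
At 1: a pole of order 2; residue 2/5.


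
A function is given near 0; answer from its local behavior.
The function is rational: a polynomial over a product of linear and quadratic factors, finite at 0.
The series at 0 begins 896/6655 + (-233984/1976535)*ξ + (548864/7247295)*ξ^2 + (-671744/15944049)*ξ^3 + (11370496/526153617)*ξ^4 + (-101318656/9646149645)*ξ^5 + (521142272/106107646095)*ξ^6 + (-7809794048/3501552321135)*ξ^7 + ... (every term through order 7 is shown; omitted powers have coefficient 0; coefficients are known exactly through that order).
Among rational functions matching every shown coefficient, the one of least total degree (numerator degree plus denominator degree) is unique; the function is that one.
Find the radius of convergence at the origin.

No rational of total degree below 4 reproduces all 8 coefficients; solving the [1/3] Pade equations on them gives f(ξ) = (16*ξ/27 + 14/5)/(ξ + 11/4)**3, whose expansion matches every shown term.
Denominator factor (ξ + 11/4)^3: pole of order 3 at -11/4, modulus 11/4.
The radius of convergence is the smallest modulus among the singular points: 11/4.

The radius of convergence is 11/4.


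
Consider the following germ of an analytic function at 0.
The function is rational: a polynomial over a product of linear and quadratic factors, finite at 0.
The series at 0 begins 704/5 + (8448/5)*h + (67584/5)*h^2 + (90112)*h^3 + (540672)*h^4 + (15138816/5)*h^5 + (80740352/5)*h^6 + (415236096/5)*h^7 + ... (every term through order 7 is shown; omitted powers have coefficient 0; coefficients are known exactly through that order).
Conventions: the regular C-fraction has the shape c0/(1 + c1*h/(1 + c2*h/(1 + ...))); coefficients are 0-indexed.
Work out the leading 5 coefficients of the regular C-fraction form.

The regular C-fraction coefficients are [704/5, -12, 4, -8/3, 2/3].

Taylor coefficients (read off): a_0 = 704/5, a_1 = 8448/5, a_2 = 67584/5, a_3 = 90112, a_4 = 540672.
c0 = a_0 = 704/5. Peel one level at a time: if S = 1 + c*h/S' with S'(0) = 1, then c is the h-coefficient of S and S' = c*h/(S - 1).
S_1 = c0/f = 1 + (-12)*h + (48)*h^2 + ...; c1 = -12.
S_2 = c1*h/(S_1 - 1) = 1 + (4)*h + (32/3)*h^2 + ...; c2 = 4.
S_3 = c2*h/(S_2 - 1) = 1 + (-8/3)*h + (16/9)*h^2 + ...; c3 = -8/3.
S_4 = c3*h/(S_3 - 1) = 1 + (2/3)*h + ...; c4 = 2/3.


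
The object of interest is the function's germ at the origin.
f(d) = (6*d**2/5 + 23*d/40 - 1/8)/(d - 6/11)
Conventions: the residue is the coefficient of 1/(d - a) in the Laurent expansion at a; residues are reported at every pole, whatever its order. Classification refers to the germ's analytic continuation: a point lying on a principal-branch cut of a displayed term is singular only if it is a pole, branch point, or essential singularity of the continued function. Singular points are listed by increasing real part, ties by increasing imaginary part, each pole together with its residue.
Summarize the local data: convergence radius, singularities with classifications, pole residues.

Radius of convergence at 0: 6/11.
At 6/11: a pole of order 1; residue 2641/4840.

Denominator factor (d - 6/11): pole of order 1 at 6/11, modulus 6/11.
The radius of convergence is the smallest modulus among the singular points: 6/11.
At the order-1 pole 6/11 set g(d) = (d - (6/11))*f(d) = 6*d**2/5 + 23*d/40 - 1/8.
Simple pole: residue = g(a) at a = 6/11, which is 2641/4840.


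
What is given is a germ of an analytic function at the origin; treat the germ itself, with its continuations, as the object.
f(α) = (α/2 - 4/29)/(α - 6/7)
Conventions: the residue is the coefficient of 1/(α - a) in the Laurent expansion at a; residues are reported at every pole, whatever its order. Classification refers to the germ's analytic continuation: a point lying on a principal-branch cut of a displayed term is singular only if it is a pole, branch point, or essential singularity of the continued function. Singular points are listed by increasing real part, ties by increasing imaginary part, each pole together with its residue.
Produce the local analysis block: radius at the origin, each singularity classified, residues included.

Radius of convergence at 0: 6/7.
At 6/7: a pole of order 1; residue 59/203.

Denominator factor (α - 6/7): pole of order 1 at 6/7, modulus 6/7.
The radius of convergence is the smallest modulus among the singular points: 6/7.
At the order-1 pole 6/7 set g(α) = (α - (6/7))*f(α) = α/2 - 4/29.
Simple pole: residue = g(a) at a = 6/7, which is 59/203.
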